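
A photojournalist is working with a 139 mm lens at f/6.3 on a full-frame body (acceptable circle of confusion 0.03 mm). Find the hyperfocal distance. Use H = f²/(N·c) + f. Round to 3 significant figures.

102 m

Hyperfocal distance H = f²/(N·c) + f = 139²/(6.3 × 0.03) + 139 = 19321/0.189 + 139 ≈ 102366.5 mm ≈ 102 m.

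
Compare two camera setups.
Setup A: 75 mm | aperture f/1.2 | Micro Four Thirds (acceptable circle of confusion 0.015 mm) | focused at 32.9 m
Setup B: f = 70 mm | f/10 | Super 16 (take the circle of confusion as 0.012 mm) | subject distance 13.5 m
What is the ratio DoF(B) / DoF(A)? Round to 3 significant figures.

1.42

Setup A: H = 75²/(1.2×0.015) + 75 ≈ 312575.0 mm; DoF = Df − Dn = 36761.4 − 29772.7 ≈ 6988.7 mm.
Setup B: H = 70²/(10×0.012) + 70 ≈ 40903.3 mm; DoF = Df − Dn = 20116.2 − 10158.8 ≈ 9957.4 mm.
Ratio = 9957.4 / 6988.7 ≈ 1.42.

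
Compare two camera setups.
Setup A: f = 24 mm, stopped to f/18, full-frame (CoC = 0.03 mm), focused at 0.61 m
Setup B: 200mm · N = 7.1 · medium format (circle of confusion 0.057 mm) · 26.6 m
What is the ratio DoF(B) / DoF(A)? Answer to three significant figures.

Setup A: H = 24²/(18×0.03) + 24 ≈ 1090.7 mm; DoF = Df − Dn = 1353.68 − 393.71 ≈ 959.97 mm.
Setup B: H = 200²/(7.1×0.057) + 200 ≈ 99038.6 mm; DoF = Df − Dn = 36294 − 20993 ≈ 15301 mm.
Ratio = 15301 / 959.97 ≈ 15.9.

15.9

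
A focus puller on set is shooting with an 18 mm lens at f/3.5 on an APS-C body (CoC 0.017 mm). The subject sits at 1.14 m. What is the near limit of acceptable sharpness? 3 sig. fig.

Hyperfocal distance H = f²/(N·c) + f = 18²/(3.5 × 0.017) + 18 = 324/0.0595 + 18 ≈ 5463.4 mm ≈ 5.463 m.
Near limit Dn = s·(H − f)/(H + s − 2f) = 1140 × (5463.4 − 18) / (5463.4 + 1140 − 2 × 18) = 1140 × 5445.4 / 6567.4 ≈ 945.24 mm ≈ 0.945 m.

0.945 m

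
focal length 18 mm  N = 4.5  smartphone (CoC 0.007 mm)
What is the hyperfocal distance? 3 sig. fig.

Hyperfocal distance H = f²/(N·c) + f = 18²/(4.5 × 0.007) + 18 = 324/0.0315 + 18 ≈ 10303.7 mm ≈ 10.3 m.

10.3 m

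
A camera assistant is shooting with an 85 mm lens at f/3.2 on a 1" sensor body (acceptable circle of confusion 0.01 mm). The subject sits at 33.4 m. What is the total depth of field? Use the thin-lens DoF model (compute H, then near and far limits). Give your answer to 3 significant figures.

Hyperfocal distance H = f²/(N·c) + f = 85²/(3.2 × 0.01) + 85 = 7225/0.032 + 85 ≈ 225866.2 mm ≈ 225.9 m.
Near limit Dn = s·(H − f)/(H + s − 2f) = 33400 × (225866.2 − 85) / (225866.2 + 33400 − 2 × 85) = 33400 × 225781.2 / 259096.2 ≈ 29105 mm.
Far limit Df = s·(H − f)/(H − s) = 33400 × (225866.2 − 85) / (225866.2 − 33400) = 33400 × 225781.2 / 192466.2 ≈ 39181 mm.
Depth of field = Df − Dn = 39181 − 29105 ≈ 10076 mm ≈ 10.1 m.

10.1 m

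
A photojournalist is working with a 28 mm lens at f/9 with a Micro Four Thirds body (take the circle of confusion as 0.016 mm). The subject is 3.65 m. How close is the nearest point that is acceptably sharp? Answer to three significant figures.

Hyperfocal distance H = f²/(N·c) + f = 28²/(9 × 0.016) + 28 = 784/0.144 + 28 ≈ 5472.4 mm ≈ 5.472 m.
Near limit Dn = s·(H − f)/(H + s − 2f) = 3650 × (5472.4 − 28) / (5472.4 + 3650 − 2 × 28) = 3650 × 5444.4 / 9066.4 ≈ 2191.8 mm ≈ 2.19 m.

2.19 m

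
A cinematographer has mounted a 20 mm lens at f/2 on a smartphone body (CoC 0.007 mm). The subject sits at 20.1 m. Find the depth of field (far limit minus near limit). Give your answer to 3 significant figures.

55.8 m

Hyperfocal distance H = f²/(N·c) + f = 20²/(2 × 0.007) + 20 = 400/0.014 + 20 ≈ 28591.4 mm ≈ 28.59 m.
Near limit Dn = s·(H − f)/(H + s − 2f) = 20100 × (28591.4 − 20) / (28591.4 + 20100 − 2 × 20) = 20100 × 28571.4 / 48651.4 ≈ 11804 mm.
Far limit Df = s·(H − f)/(H − s) = 20100 × (28591.4 − 20) / (28591.4 − 20100) = 20100 × 28571.4 / 8491.4 ≈ 67631 mm.
Depth of field = Df − Dn = 67631 − 11804 ≈ 55827 mm ≈ 55.8 m.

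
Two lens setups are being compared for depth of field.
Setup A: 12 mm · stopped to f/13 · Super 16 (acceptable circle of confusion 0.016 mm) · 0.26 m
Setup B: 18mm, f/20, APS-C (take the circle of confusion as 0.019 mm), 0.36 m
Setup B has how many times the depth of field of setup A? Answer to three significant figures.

1.61

Setup A: H = 12²/(13×0.016) + 12 ≈ 704.3 mm; DoF = Df − Dn = 405.12 − 191.43 ≈ 213.69 mm.
Setup B: H = 18²/(20×0.019) + 18 ≈ 870.6 mm; DoF = Df − Dn = 601.11 − 256.94 ≈ 344.17 mm.
Ratio = 344.17 / 213.69 ≈ 1.61.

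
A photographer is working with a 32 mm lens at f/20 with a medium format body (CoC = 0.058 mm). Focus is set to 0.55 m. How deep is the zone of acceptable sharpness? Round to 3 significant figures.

Hyperfocal distance H = f²/(N·c) + f = 32²/(20 × 0.058) + 32 = 1024/1.16 + 32 ≈ 914.8 mm ≈ 0.915 m.
Near limit Dn = s·(H − f)/(H + s − 2f) = 550 × (914.8 − 32) / (914.8 + 550 − 2 × 32) = 550 × 882.8 / 1400.8 ≈ 346.61 mm.
Far limit Df = s·(H − f)/(H − s) = 550 × (914.8 − 32) / (914.8 − 550) = 550 × 882.8 / 364.8 ≈ 1331.06 mm.
Depth of field = Df − Dn = 1331.06 − 346.61 ≈ 984.45 mm ≈ 0.984 m.

0.984 m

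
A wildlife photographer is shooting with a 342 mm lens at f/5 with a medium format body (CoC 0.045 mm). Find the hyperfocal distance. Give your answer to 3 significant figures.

Hyperfocal distance H = f²/(N·c) + f = 342²/(5 × 0.045) + 342 = 116964/0.225 + 342 ≈ 520182.0 mm ≈ 520 m.

520 m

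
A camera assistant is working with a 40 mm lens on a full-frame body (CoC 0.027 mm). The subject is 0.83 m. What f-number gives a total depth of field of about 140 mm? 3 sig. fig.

f/6.28

Write h = H − f = f²/(N·c). The thin-lens limits are Dn = s·h/(h + (s−f)) and Df = s·h/(h − (s−f)), so DoF = Df − Dn = 2·s·(s−f)·h / (h² − (s−f)²).
That is a quadratic in h: DoF·h² − 2·s·(s−f)·h − DoF·(s−f)² = 0 ⇒ h = (s−f)·(s + √(s² + DoF²)) / DoF = 790 × (830 + √(830² + 140²)) / 140 = 790 × (830 + 841.724) / 140 ≈ 9433.3 mm.
Then N = f²/(c·h) = 40² / (0.027 × 9433.3) = 1600 / 254.70 ≈ 6.28.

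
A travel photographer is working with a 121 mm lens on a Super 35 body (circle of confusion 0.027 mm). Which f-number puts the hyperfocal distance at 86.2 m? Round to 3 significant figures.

f/6.30

Rearrange H = f²/(N·c) + f for N: N = f² / ((H − f)·c).
N = 121² / ((86200 − 121) × 0.027) = 14641 / 2324 ≈ 6.30.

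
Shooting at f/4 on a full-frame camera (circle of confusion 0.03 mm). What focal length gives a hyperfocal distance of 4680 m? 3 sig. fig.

749 mm

From H = f²/(N·c) + f, with f ≪ H: f ≈ √(H·N·c) = √(4680000 × 4 × 0.03) = √561600 ≈ 749.4 mm.
The +f correction barely moves this — solving exactly, f² + N·c·f − N·c·H = 0 ⇒ f = (−N·c + √((N·c)² + 4·N·c·H))/2 = (−0.12 + √2246400)/2 ≈ 749.34 mm, so f ≈ 749 mm.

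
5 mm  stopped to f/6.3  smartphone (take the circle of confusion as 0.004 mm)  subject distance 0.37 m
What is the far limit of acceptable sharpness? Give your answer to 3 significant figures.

Hyperfocal distance H = f²/(N·c) + f = 5²/(6.3 × 0.004) + 5 = 25/0.0252 + 5 ≈ 997.1 mm ≈ 0.997 m.
Far limit Df = s·(H − f)/(H − s) = 370 × (997.1 − 5) / (997.1 − 370) = 370 × 992.1 / 627.1 ≈ 585.37 mm ≈ 0.585 m.

0.585 m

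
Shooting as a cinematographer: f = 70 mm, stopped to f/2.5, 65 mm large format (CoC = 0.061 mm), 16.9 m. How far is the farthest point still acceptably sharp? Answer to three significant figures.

35.5 m

Hyperfocal distance H = f²/(N·c) + f = 70²/(2.5 × 0.061) + 70 = 4900/0.1525 + 70 ≈ 32201.1 mm ≈ 32.20 m.
Far limit Df = s·(H − f)/(H − s) = 16900 × (32201.1 − 70) / (32201.1 − 16900) = 16900 × 32131.1 / 15301.1 ≈ 35489 mm ≈ 35.5 m.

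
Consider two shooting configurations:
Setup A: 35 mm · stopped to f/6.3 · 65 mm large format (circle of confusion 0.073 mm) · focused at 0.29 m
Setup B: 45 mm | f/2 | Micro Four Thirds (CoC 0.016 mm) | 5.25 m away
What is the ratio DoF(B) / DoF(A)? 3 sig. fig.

Setup A: H = 35²/(6.3×0.073) + 35 ≈ 2698.6 mm; DoF = Df − Dn = 320.702 − 264.663 ≈ 56.039 mm.
Setup B: H = 45²/(2×0.016) + 45 ≈ 63326.2 mm; DoF = Df − Dn = 5720.52 − 4851.00 ≈ 869.52 mm.
Ratio = 869.52 / 56.039 ≈ 15.5.

15.5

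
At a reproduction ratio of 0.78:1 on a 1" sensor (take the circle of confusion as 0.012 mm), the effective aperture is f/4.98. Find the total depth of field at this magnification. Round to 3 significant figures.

0.196 mm

At magnification m, DoF ≈ 2·N_eff·c/m² = 2 × 4.98 × 0.012 / 0.78² = 0.1195 / 0.6084 ≈ 0.196 mm.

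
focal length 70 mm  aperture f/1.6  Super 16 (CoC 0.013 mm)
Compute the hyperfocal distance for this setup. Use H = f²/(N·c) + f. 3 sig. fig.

Hyperfocal distance H = f²/(N·c) + f = 70²/(1.6 × 0.013) + 70 = 4900/0.0208 + 70 ≈ 235646.9 mm ≈ 236 m.

236 m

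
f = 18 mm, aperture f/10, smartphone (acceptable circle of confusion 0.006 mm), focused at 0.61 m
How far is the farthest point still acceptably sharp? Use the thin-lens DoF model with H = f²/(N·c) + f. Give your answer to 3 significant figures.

Hyperfocal distance H = f²/(N·c) + f = 18²/(10 × 0.006) + 18 = 324/0.06 + 18 ≈ 5418.0 mm ≈ 5.418 m.
Far limit Df = s·(H − f)/(H − s) = 610 × (5418.0 − 18) / (5418.0 − 610) = 610 × 5400.0 / 4808.0 ≈ 685.11 mm ≈ 0.685 m.

0.685 m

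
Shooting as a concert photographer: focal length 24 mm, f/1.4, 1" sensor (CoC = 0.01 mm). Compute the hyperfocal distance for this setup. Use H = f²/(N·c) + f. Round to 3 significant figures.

41.2 m

Hyperfocal distance H = f²/(N·c) + f = 24²/(1.4 × 0.01) + 24 = 576/0.014 + 24 ≈ 41166.9 mm ≈ 41.2 m.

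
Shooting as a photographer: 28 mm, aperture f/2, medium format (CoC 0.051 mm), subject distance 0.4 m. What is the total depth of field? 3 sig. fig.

Hyperfocal distance H = f²/(N·c) + f = 28²/(2 × 0.051) + 28 = 784/0.102 + 28 ≈ 7714.3 mm ≈ 7.714 m.
Near limit Dn = s·(H − f)/(H + s − 2f) = 400 × (7714.3 − 28) / (7714.3 + 400 − 2 × 28) = 400 × 7686.3 / 8058.3 ≈ 381.535 mm.
Far limit Df = s·(H − f)/(H − s) = 400 × (7714.3 − 28) / (7714.3 − 400) = 400 × 7686.3 / 7314.3 ≈ 420.344 mm.
Depth of field = Df − Dn = 420.344 − 381.535 ≈ 38.809 mm.

38.8 mm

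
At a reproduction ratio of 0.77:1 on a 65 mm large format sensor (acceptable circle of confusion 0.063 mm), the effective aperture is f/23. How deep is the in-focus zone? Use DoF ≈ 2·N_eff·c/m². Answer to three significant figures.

4.89 mm

At magnification m, DoF ≈ 2·N_eff·c/m² = 2 × 23 × 0.063 / 0.77² = 2.898 / 0.5929 ≈ 4.89 mm.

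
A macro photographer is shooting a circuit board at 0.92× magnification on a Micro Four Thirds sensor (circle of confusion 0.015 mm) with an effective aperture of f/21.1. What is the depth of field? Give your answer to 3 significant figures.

At magnification m, DoF ≈ 2·N_eff·c/m² = 2 × 21.1 × 0.015 / 0.92² = 0.633 / 0.8464 ≈ 0.748 mm.

0.748 mm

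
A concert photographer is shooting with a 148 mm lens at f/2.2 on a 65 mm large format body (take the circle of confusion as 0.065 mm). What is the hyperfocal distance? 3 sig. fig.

Hyperfocal distance H = f²/(N·c) + f = 148²/(2.2 × 0.065) + 148 = 21904/0.143 + 148 ≈ 153322.8 mm ≈ 153 m.

153 m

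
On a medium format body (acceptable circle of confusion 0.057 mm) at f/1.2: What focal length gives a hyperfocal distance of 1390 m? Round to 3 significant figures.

308 mm

From H = f²/(N·c) + f, with f ≪ H: f ≈ √(H·N·c) = √(1390000 × 1.2 × 0.057) = √95076 ≈ 308.3 mm.
The +f correction barely moves this — solving exactly, f² + N·c·f − N·c·H = 0 ⇒ f = (−N·c + √((N·c)² + 4·N·c·H))/2 = (−0.0684 + √380304)/2 ≈ 308.31 mm, so f ≈ 308 mm.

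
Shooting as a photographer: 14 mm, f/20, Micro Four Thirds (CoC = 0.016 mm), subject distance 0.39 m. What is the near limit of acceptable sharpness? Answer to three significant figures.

242 mm

Hyperfocal distance H = f²/(N·c) + f = 14²/(20 × 0.016) + 14 = 196/0.32 + 14 ≈ 626.5 mm ≈ 0.626 m.
Near limit Dn = s·(H − f)/(H + s − 2f) = 390 × (626.5 − 14) / (626.5 + 390 − 2 × 14) = 390 × 612.5 / 988.5 ≈ 241.65 mm.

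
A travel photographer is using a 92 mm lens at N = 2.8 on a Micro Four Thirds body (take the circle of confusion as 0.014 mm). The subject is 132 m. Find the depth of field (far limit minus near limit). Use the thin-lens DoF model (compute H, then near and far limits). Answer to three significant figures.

257 m

Hyperfocal distance H = f²/(N·c) + f = 92²/(2.8 × 0.014) + 92 = 8464/0.0392 + 92 ≈ 216010.4 mm ≈ 216.0 m.
Near limit Dn = s·(H − f)/(H + s − 2f) = 132000 × (216010.4 − 92) / (216010.4 + 132000 − 2 × 92) = 132000 × 215918.4 / 347826.4 ≈ 81941 mm.
Far limit Df = s·(H − f)/(H − s) = 132000 × (216010.4 − 92) / (216010.4 − 132000) = 132000 × 215918.4 / 84010.4 ≈ 339258 mm.
Depth of field = Df − Dn = 339258 − 81941 ≈ 257317 mm ≈ 257 m.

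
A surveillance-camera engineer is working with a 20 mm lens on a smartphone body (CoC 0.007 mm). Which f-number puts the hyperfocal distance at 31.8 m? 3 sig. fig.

Rearrange H = f²/(N·c) + f for N: N = f² / ((H − f)·c).
N = 20² / ((31800 − 20) × 0.007) = 400 / 222.5 ≈ 1.80.

f/1.80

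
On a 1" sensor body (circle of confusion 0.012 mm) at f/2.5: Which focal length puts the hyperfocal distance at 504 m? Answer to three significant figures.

From H = f²/(N·c) + f, with f ≪ H: f ≈ √(H·N·c) = √(504000 × 2.5 × 0.012) = √15120 ≈ 123.0 mm.
The +f correction barely moves this — solving exactly, f² + N·c·f − N·c·H = 0 ⇒ f = (−N·c + √((N·c)² + 4·N·c·H))/2 = (−0.03 + √60480)/2 ≈ 122.95 mm, so f ≈ 123 mm.

123 mm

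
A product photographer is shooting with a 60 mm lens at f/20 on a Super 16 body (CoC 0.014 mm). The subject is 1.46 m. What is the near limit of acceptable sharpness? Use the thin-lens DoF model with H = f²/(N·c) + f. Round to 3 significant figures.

Hyperfocal distance H = f²/(N·c) + f = 60²/(20 × 0.014) + 60 = 3600/0.28 + 60 ≈ 12917.1 mm ≈ 12.92 m.
Near limit Dn = s·(H − f)/(H + s − 2f) = 1460 × (12917.1 − 60) / (12917.1 + 1460 − 2 × 60) = 1460 × 12857.1 / 14257.1 ≈ 1316.6 mm ≈ 1.32 m.

1.32 m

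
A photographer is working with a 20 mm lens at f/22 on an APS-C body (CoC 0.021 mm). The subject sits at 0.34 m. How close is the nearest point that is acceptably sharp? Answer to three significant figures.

248 mm

Hyperfocal distance H = f²/(N·c) + f = 20²/(22 × 0.021) + 20 = 400/0.462 + 20 ≈ 885.8 mm ≈ 0.886 m.
Near limit Dn = s·(H − f)/(H + s − 2f) = 340 × (885.8 − 20) / (885.8 + 340 − 2 × 20) = 340 × 865.8 / 1185.8 ≈ 248.25 mm.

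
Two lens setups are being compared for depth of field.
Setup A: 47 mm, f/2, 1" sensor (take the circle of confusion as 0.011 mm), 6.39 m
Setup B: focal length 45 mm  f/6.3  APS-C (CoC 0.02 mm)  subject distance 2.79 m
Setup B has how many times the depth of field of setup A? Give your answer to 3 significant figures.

Setup A: H = 47²/(2×0.011) + 47 ≈ 100456.1 mm; DoF = Df − Dn = 6820.89 − 6010.32 ≈ 810.57 mm.
Setup B: H = 45²/(6.3×0.02) + 45 ≈ 16116.4 mm; DoF = Df − Dn = 3364.69 − 2382.99 ≈ 981.70 mm.
Ratio = 981.70 / 810.57 ≈ 1.21.

1.21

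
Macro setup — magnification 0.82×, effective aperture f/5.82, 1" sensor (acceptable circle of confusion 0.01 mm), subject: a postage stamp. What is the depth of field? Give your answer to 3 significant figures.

0.173 mm

At magnification m, DoF ≈ 2·N_eff·c/m² = 2 × 5.82 × 0.01 / 0.82² = 0.1164 / 0.6724 ≈ 0.173 mm.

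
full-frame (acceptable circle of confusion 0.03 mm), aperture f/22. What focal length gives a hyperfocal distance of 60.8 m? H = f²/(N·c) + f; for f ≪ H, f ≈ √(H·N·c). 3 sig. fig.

From H = f²/(N·c) + f, with f ≪ H: f ≈ √(H·N·c) = √(60800 × 22 × 0.03) = √40128 ≈ 200.3 mm.
The +f correction barely moves this — solving exactly, f² + N·c·f − N·c·H = 0 ⇒ f = (−N·c + √((N·c)² + 4·N·c·H))/2 = (−0.66 + √160512)/2 ≈ 199.99 mm, so f ≈ 200 mm.

200 mm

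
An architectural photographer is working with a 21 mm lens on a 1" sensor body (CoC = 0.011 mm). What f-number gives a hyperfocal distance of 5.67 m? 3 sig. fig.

Rearrange H = f²/(N·c) + f for N: N = f² / ((H − f)·c).
N = 21² / ((5670 − 21) × 0.011) = 441 / 62.14 ≈ 7.10.

f/7.10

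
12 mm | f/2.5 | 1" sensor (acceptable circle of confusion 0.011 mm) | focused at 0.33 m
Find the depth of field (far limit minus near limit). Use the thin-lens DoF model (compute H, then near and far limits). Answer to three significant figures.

40.2 mm

Hyperfocal distance H = f²/(N·c) + f = 12²/(2.5 × 0.011) + 12 = 144/0.0275 + 12 ≈ 5248.4 mm ≈ 5.248 m.
Near limit Dn = s·(H − f)/(H + s − 2f) = 330 × (5248.4 − 12) / (5248.4 + 330 − 2 × 12) = 330 × 5236.4 / 5554.4 ≈ 311.107 mm.
Far limit Df = s·(H − f)/(H − s) = 330 × (5248.4 − 12) / (5248.4 − 330) = 330 × 5236.4 / 4918.4 ≈ 351.336 mm.
Depth of field = Df − Dn = 351.336 − 311.107 ≈ 40.229 mm.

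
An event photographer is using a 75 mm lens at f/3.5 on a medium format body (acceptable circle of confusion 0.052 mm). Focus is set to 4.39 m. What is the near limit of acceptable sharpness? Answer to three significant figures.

3.85 m

Hyperfocal distance H = f²/(N·c) + f = 75²/(3.5 × 0.052) + 75 = 5625/0.182 + 75 ≈ 30981.6 mm ≈ 30.98 m.
Near limit Dn = s·(H − f)/(H + s − 2f) = 4390 × (30981.6 − 75) / (30981.6 + 4390 − 2 × 75) = 4390 × 30906.6 / 35221.6 ≈ 3852.2 mm ≈ 3.85 m.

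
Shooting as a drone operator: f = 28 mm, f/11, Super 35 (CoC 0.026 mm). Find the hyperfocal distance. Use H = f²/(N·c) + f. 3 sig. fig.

2.77 m

Hyperfocal distance H = f²/(N·c) + f = 28²/(11 × 0.026) + 28 = 784/0.286 + 28 ≈ 2769.3 mm ≈ 2.77 m.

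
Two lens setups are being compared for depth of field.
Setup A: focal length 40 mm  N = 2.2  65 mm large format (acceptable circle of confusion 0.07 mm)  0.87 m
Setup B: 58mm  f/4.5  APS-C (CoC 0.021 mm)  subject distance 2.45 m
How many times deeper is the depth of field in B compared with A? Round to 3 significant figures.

Setup A: H = 40²/(2.2×0.07) + 40 ≈ 10429.6 mm; DoF = Df − Dn = 945.54 − 805.64 ≈ 139.90 mm.
Setup B: H = 58²/(4.5×0.021) + 58 ≈ 35655.9 mm; DoF = Df − Dn = 2626.49 − 2295.74 ≈ 330.75 mm.
Ratio = 330.75 / 139.90 ≈ 2.36.

2.36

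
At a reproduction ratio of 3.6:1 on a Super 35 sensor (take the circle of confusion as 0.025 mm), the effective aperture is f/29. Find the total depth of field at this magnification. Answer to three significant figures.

0.112 mm

At magnification m, DoF ≈ 2·N_eff·c/m² = 2 × 29 × 0.025 / 3.6² = 1.45 / 12.96 ≈ 0.112 mm.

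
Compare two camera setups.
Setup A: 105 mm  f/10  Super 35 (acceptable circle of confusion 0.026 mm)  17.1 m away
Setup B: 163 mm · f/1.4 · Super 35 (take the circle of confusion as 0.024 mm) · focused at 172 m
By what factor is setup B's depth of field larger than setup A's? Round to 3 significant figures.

4.80

Setup A: H = 105²/(10×0.026) + 105 ≈ 42508.8 mm; DoF = Df − Dn = 28538 − 12207 ≈ 16331 mm.
Setup B: H = 163²/(1.4×0.024) + 163 ≈ 790907.0 mm; DoF = Df − Dn = 219755 − 141295 ≈ 78460 mm.
Ratio = 78460 / 16331 ≈ 4.80.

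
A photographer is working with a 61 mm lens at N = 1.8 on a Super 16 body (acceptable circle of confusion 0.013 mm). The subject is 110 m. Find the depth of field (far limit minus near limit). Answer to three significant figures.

291 m

Hyperfocal distance H = f²/(N·c) + f = 61²/(1.8 × 0.013) + 61 = 3721/0.0234 + 61 ≈ 159078.1 mm ≈ 159.1 m.
Near limit Dn = s·(H − f)/(H + s − 2f) = 110000 × (159078.1 − 61) / (159078.1 + 110000 − 2 × 61) = 110000 × 159017.1 / 268956.1 ≈ 65036 mm.
Far limit Df = s·(H − f)/(H − s) = 110000 × (159078.1 − 61) / (159078.1 − 110000) = 110000 × 159017.1 / 49078.1 ≈ 356409 mm.
Depth of field = Df − Dn = 356409 − 65036 ≈ 291373 mm ≈ 291 m.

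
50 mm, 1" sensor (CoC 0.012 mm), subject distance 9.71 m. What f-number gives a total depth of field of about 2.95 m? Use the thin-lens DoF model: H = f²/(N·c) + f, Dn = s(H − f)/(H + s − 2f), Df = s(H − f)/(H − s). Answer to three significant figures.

f/3.20

Write h = H − f = f²/(N·c). The thin-lens limits are Dn = s·h/(h + (s−f)) and Df = s·h/(h − (s−f)), so DoF = Df − Dn = 2·s·(s−f)·h / (h² − (s−f)²).
That is a quadratic in h: DoF·h² − 2·s·(s−f)·h − DoF·(s−f)² = 0 ⇒ h = (s−f)·(s + √(s² + DoF²)) / DoF = 9660 × (9710 + √(9710² + 2950²)) / 2950 = 9660 × (9710 + 10148.2) / 2950 ≈ 65027 mm.
Then N = f²/(c·h) = 50² / (0.012 × 65027) = 2500 / 780.33 ≈ 3.20.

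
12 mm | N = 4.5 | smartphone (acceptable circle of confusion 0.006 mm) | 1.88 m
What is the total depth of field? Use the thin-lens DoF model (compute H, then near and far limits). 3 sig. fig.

1.50 m

Hyperfocal distance H = f²/(N·c) + f = 12²/(4.5 × 0.006) + 12 = 144/0.027 + 12 ≈ 5345.3 mm ≈ 5.345 m.
Near limit Dn = s·(H − f)/(H + s − 2f) = 1880 × (5345.3 − 12) / (5345.3 + 1880 − 2 × 12) = 1880 × 5333.3 / 7201.3 ≈ 1392.3 mm.
Far limit Df = s·(H − f)/(H − s) = 1880 × (5345.3 − 12) / (5345.3 − 1880) = 1880 × 5333.3 / 3465.3 ≈ 2893.4 mm.
Depth of field = Df − Dn = 2893.4 − 1392.3 ≈ 1501.1 mm ≈ 1.50 m.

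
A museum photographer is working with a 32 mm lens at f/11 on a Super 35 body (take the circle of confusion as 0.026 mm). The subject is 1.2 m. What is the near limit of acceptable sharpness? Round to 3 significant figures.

0.905 m

Hyperfocal distance H = f²/(N·c) + f = 32²/(11 × 0.026) + 32 = 1024/0.286 + 32 ≈ 3612.4 mm ≈ 3.612 m.
Near limit Dn = s·(H − f)/(H + s − 2f) = 1200 × (3612.4 − 32) / (3612.4 + 1200 − 2 × 32) = 1200 × 3580.4 / 4748.4 ≈ 904.83 mm ≈ 0.905 m.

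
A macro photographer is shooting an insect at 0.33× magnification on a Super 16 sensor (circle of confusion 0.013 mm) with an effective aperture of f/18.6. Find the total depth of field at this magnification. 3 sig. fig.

At magnification m, DoF ≈ 2·N_eff·c/m² = 2 × 18.6 × 0.013 / 0.33² = 0.4836 / 0.1089 ≈ 4.44 mm.

4.44 mm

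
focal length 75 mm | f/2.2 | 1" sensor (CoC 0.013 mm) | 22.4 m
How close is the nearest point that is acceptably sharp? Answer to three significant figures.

Hyperfocal distance H = f²/(N·c) + f = 75²/(2.2 × 0.013) + 75 = 5625/0.0286 + 75 ≈ 196753.3 mm ≈ 196.8 m.
Near limit Dn = s·(H − f)/(H + s − 2f) = 22400 × (196753.3 − 75) / (196753.3 + 22400 − 2 × 75) = 22400 × 196678.3 / 219003.3 ≈ 20117 mm ≈ 20.1 m.

20.1 m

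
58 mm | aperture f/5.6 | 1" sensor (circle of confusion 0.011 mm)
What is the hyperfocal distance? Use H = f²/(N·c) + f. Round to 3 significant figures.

54.7 m

Hyperfocal distance H = f²/(N·c) + f = 58²/(5.6 × 0.011) + 58 = 3364/0.0616 + 58 ≈ 54668.4 mm ≈ 54.7 m.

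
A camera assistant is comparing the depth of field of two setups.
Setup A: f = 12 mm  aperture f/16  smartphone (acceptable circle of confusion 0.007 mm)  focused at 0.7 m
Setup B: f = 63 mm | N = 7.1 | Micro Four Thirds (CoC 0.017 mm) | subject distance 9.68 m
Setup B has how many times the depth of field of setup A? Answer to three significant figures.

Setup A: H = 12²/(16×0.007) + 12 ≈ 1297.7 mm; DoF = Df − Dn = 1505.7 − 456.0 ≈ 1049.7 mm.
Setup B: H = 63²/(7.1×0.017) + 63 ≈ 32946.2 mm; DoF = Df − Dn = 13681.2 − 7489.6 ≈ 6191.6 mm.
Ratio = 6191.6 / 1049.7 ≈ 5.90.

5.90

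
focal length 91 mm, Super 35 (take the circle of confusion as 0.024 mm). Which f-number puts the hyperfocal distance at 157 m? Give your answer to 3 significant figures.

f/2.20

Rearrange H = f²/(N·c) + f for N: N = f² / ((H − f)·c).
N = 91² / ((157000 − 91) × 0.024) = 8281 / 3766 ≈ 2.20.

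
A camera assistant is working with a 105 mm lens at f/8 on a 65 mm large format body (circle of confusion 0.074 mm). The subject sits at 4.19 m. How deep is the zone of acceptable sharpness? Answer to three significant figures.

Hyperfocal distance H = f²/(N·c) + f = 105²/(8 × 0.074) + 105 = 11025/0.592 + 105 ≈ 18728.3 mm ≈ 18.73 m.
Near limit Dn = s·(H − f)/(H + s − 2f) = 4190 × (18728.3 − 105) / (18728.3 + 4190 − 2 × 105) = 4190 × 18623.3 / 22708.3 ≈ 3436.3 mm.
Far limit Df = s·(H − f)/(H − s) = 4190 × (18728.3 − 105) / (18728.3 − 4190) = 4190 × 18623.3 / 14538.3 ≈ 5367.3 mm.
Depth of field = Df − Dn = 5367.3 − 3436.3 ≈ 1931.0 mm ≈ 1.93 m.

1.93 m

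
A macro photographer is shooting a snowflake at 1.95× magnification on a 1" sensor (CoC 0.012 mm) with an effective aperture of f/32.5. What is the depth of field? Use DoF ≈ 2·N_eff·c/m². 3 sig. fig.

0.205 mm

At magnification m, DoF ≈ 2·N_eff·c/m² = 2 × 32.5 × 0.012 / 1.95² = 0.78 / 3.802 ≈ 0.205 mm.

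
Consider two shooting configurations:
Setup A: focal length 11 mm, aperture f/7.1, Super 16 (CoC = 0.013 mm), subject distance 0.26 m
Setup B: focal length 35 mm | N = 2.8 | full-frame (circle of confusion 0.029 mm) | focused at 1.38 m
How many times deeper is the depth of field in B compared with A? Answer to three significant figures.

Setup A: H = 11²/(7.1×0.013) + 11 ≈ 1321.9 mm; DoF = Df − Dn = 320.96 − 218.50 ≈ 102.46 mm.
Setup B: H = 35²/(2.8×0.029) + 35 ≈ 15121.2 mm; DoF = Df − Dn = 1515.08 − 1267.04 ≈ 248.04 mm.
Ratio = 248.04 / 102.46 ≈ 2.42.

2.42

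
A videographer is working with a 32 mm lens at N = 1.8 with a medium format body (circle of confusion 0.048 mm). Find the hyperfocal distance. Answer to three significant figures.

Hyperfocal distance H = f²/(N·c) + f = 32²/(1.8 × 0.048) + 32 = 1024/0.0864 + 32 ≈ 11883.9 mm ≈ 11.9 m.

11.9 m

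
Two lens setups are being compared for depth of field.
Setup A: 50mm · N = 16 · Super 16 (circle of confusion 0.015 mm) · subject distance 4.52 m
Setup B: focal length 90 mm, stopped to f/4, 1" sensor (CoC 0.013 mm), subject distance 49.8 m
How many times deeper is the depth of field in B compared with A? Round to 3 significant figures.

Setup A: H = 50²/(16×0.015) + 50 ≈ 10466.7 mm; DoF = Df − Dn = 7917.6 − 3162.8 ≈ 4754.8 mm.
Setup B: H = 90²/(4×0.013) + 90 ≈ 155859.2 mm; DoF = Df − Dn = 73141 − 37752 ≈ 35389 mm.
Ratio = 35389 / 4754.8 ≈ 7.44.

7.44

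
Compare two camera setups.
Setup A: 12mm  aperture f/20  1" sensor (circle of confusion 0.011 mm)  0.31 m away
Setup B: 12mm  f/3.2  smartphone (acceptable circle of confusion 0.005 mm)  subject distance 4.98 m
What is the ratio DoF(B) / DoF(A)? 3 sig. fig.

Setup A: H = 12²/(20×0.011) + 12 ≈ 666.5 mm; DoF = Df − Dn = 569.10 − 213.02 ≈ 356.08 mm.
Setup B: H = 12²/(3.2×0.005) + 12 ≈ 9012.0 mm; DoF = Df − Dn = 11116.1 − 3208.8 ≈ 7907.3 mm.
Ratio = 7907.3 / 356.08 ≈ 22.2.

22.2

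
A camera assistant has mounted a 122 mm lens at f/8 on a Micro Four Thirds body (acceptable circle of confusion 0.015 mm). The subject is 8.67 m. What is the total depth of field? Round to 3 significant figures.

1.20 m

Hyperfocal distance H = f²/(N·c) + f = 122²/(8 × 0.015) + 122 = 14884/0.12 + 122 ≈ 124155.3 mm ≈ 124.2 m.
Near limit Dn = s·(H − f)/(H + s − 2f) = 8670 × (124155.3 − 122) / (124155.3 + 8670 − 2 × 122) = 8670 × 124033.3 / 132581.3 ≈ 8111.0 mm.
Far limit Df = s·(H − f)/(H − s) = 8670 × (124155.3 − 122) / (124155.3 − 8670) = 8670 × 124033.3 / 115485.3 ≈ 9311.7 mm.
Depth of field = Df − Dn = 9311.7 − 8111.0 ≈ 1200.7 mm ≈ 1.20 m.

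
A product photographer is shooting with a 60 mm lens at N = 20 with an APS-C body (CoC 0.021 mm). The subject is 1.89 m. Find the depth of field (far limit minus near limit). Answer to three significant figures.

Hyperfocal distance H = f²/(N·c) + f = 60²/(20 × 0.021) + 60 = 3600/0.42 + 60 ≈ 8631.4 mm ≈ 8.631 m.
Near limit Dn = s·(H − f)/(H + s − 2f) = 1890 × (8631.4 − 60) / (8631.4 + 1890 − 2 × 60) = 1890 × 8571.4 / 10401.4 ≈ 1557.48 mm.
Far limit Df = s·(H − f)/(H − s) = 1890 × (8631.4 − 60) / (8631.4 − 1890) = 1890 × 8571.4 / 6741.4 ≈ 2403.05 mm.
Depth of field = Df − Dn = 2403.05 − 1557.48 ≈ 845.57 mm ≈ 0.846 m.

0.846 m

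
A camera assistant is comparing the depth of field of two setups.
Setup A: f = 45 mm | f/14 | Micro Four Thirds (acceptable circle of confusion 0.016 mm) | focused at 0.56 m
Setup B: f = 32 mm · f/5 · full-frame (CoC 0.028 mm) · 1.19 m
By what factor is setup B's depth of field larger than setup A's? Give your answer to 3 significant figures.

Setup A: H = 45²/(14×0.016) + 45 ≈ 9085.2 mm; DoF = Df − Dn = 593.829 − 529.817 ≈ 64.012 mm.
Setup B: H = 32²/(5×0.028) + 32 ≈ 7346.3 mm; DoF = Df − Dn = 1413.84 − 1027.35 ≈ 386.49 mm.
Ratio = 386.49 / 64.012 ≈ 6.04.

6.04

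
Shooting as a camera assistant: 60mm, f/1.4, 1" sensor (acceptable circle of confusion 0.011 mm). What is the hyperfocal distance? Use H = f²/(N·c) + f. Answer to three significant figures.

Hyperfocal distance H = f²/(N·c) + f = 60²/(1.4 × 0.011) + 60 = 3600/0.0154 + 60 ≈ 233826.2 mm ≈ 234 m.

234 m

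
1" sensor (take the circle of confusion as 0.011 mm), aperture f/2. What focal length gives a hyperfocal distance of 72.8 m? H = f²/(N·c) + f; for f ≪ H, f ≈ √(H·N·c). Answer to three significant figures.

From H = f²/(N·c) + f, with f ≪ H: f ≈ √(H·N·c) = √(72800 × 2 × 0.011) = √1601.6 ≈ 40.02 mm.
The +f correction barely moves this — solving exactly, f² + N·c·f − N·c·H = 0 ⇒ f = (−N·c + √((N·c)² + 4·N·c·H))/2 = (−0.022 + √6406.4)/2 ≈ 40.009 mm, so f ≈ 40.0 mm.

40.0 mm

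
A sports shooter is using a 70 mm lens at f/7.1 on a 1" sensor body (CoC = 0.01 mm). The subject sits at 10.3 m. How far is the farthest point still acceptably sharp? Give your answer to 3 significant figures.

Hyperfocal distance H = f²/(N·c) + f = 70²/(7.1 × 0.01) + 70 = 4900/0.071 + 70 ≈ 69084.1 mm ≈ 69.08 m.
Far limit Df = s·(H − f)/(H − s) = 10300 × (69084.1 − 70) / (69084.1 − 10300) = 10300 × 69014.1 / 58784.1 ≈ 12092 mm ≈ 12.1 m.

12.1 m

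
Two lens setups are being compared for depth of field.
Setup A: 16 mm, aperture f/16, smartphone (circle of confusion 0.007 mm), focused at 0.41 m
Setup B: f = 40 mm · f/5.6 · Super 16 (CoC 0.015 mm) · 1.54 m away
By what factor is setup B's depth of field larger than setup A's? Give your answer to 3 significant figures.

Setup A: H = 16²/(16×0.007) + 16 ≈ 2301.7 mm; DoF = Df − Dn = 495.39 − 349.72 ≈ 145.67 mm.
Setup B: H = 40²/(5.6×0.015) + 40 ≈ 19087.6 mm; DoF = Df − Dn = 1671.64 − 1427.58 ≈ 244.06 mm.
Ratio = 244.06 / 145.67 ≈ 1.68.

1.68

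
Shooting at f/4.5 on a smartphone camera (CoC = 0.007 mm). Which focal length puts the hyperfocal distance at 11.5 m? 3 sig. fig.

From H = f²/(N·c) + f, with f ≪ H: f ≈ √(H·N·c) = √(11500 × 4.5 × 0.007) = √362.25 ≈ 19.03 mm.
The +f correction barely moves this — solving exactly, f² + N·c·f − N·c·H = 0 ⇒ f = (−N·c + √((N·c)² + 4·N·c·H))/2 = (−0.0315 + √1449.0)/2 ≈ 19.017 mm, so f ≈ 19.0 mm.

19.0 mm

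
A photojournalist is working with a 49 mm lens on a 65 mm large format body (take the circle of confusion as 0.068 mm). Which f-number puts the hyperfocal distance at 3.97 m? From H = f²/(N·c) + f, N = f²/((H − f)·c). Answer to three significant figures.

f/9.01

Rearrange H = f²/(N·c) + f for N: N = f² / ((H − f)·c).
N = 49² / ((3970 − 49) × 0.068) = 2401 / 266.6 ≈ 9.01.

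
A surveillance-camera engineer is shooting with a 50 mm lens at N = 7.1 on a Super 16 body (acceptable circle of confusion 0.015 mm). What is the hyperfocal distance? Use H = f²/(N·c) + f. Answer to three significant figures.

Hyperfocal distance H = f²/(N·c) + f = 50²/(7.1 × 0.015) + 50 = 2500/0.1065 + 50 ≈ 23524.2 mm ≈ 23.5 m.

23.5 m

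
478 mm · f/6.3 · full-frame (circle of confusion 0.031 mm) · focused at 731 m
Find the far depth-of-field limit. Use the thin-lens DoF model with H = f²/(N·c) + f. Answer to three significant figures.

1950 m

Hyperfocal distance H = f²/(N·c) + f = 478²/(6.3 × 0.031) + 478 = 228484/0.1953 + 478 ≈ 1170391.0 mm ≈ 1170 m.
Far limit Df = s·(H − f)/(H − s) = 731000 × (1170391.0 − 478) / (1170391.0 − 731000) = 731000 × 1169913.0 / 439391.0 ≈ 1946345 mm ≈ 1950 m.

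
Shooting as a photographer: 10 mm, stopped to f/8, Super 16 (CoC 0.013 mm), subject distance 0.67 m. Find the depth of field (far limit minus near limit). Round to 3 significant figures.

Hyperfocal distance H = f²/(N·c) + f = 10²/(8 × 0.013) + 10 = 100/0.104 + 10 ≈ 971.5 mm ≈ 0.972 m.
Near limit Dn = s·(H − f)/(H + s − 2f) = 670 × (971.5 − 10) / (971.5 + 670 − 2 × 10) = 670 × 961.5 / 1621.5 ≈ 397.3 mm.
Far limit Df = s·(H − f)/(H − s) = 670 × (971.5 − 10) / (971.5 − 670) = 670 × 961.5 / 301.5 ≈ 2136.5 mm.
Depth of field = Df − Dn = 2136.5 − 397.3 ≈ 1739.2 mm ≈ 1.74 m.

1.74 m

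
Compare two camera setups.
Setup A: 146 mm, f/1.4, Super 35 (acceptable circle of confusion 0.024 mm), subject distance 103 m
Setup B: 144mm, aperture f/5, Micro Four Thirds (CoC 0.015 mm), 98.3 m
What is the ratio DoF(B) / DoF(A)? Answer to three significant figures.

Setup A: H = 146²/(1.4×0.024) + 146 ≈ 634550.8 mm; DoF = Df − Dn = 122930 − 88631 ≈ 34299 mm.
Setup B: H = 144²/(5×0.015) + 144 ≈ 276624.0 mm; DoF = Df − Dn = 152408 − 72545 ≈ 79863 mm.
Ratio = 79863 / 34299 ≈ 2.33.

2.33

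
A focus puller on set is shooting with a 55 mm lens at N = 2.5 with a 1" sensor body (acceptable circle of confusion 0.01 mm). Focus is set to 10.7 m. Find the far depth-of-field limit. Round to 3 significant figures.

11.7 m

Hyperfocal distance H = f²/(N·c) + f = 55²/(2.5 × 0.01) + 55 = 3025/0.025 + 55 ≈ 121055.0 mm ≈ 121.1 m.
Far limit Df = s·(H − f)/(H − s) = 10700 × (121055.0 − 55) / (121055.0 − 10700) = 10700 × 121000.0 / 110355.0 ≈ 11732 mm ≈ 11.7 m.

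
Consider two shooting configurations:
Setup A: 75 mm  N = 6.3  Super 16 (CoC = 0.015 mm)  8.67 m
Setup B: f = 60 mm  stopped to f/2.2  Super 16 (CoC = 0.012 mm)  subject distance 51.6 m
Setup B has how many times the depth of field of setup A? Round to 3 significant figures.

17.8

Setup A: H = 75²/(6.3×0.015) + 75 ≈ 59598.8 mm; DoF = Df − Dn = 10133.2 − 7576.0 ≈ 2557.2 mm.
Setup B: H = 60²/(2.2×0.012) + 60 ≈ 136423.6 mm; DoF = Df − Dn = 82953 − 37447 ≈ 45506 mm.
Ratio = 45506 / 2557.2 ≈ 17.8.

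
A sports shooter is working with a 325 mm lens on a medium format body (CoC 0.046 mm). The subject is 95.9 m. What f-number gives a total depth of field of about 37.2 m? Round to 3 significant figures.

Write h = H − f = f²/(N·c). The thin-lens limits are Dn = s·h/(h + (s−f)) and Df = s·h/(h − (s−f)), so DoF = Df − Dn = 2·s·(s−f)·h / (h² − (s−f)²).
That is a quadratic in h: DoF·h² − 2·s·(s−f)·h − DoF·(s−f)² = 0 ⇒ h = (s−f)·(s + √(s² + DoF²)) / DoF = 95575 × (95900 + √(95900² + 37200²)) / 37200 = 95575 × (95900 + 102862) / 37200 ≈ 510664 mm.
Then N = f²/(c·h) = 325² / (0.046 × 510664) = 105625 / 23491 ≈ 4.50.

f/4.50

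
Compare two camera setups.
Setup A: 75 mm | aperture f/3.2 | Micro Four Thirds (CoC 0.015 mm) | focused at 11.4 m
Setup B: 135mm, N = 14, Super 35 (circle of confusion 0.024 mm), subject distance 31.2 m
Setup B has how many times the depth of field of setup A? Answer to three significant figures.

23.9

Setup A: H = 75²/(3.2×0.015) + 75 ≈ 117262.5 mm; DoF = Df − Dn = 12619.6 − 10395.4 ≈ 2224.2 mm.
Setup B: H = 135²/(14×0.024) + 135 ≈ 54376.1 mm; DoF = Df − Dn = 73020 − 19838 ≈ 53182 mm.
Ratio = 53182 / 2224.2 ≈ 23.9.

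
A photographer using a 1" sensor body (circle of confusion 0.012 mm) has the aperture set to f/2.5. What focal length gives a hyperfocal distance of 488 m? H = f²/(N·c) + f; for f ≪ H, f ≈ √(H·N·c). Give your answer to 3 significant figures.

From H = f²/(N·c) + f, with f ≪ H: f ≈ √(H·N·c) = √(488000 × 2.5 × 0.012) = √14640 ≈ 121.0 mm.
The +f correction barely moves this — solving exactly, f² + N·c·f − N·c·H = 0 ⇒ f = (−N·c + √((N·c)² + 4·N·c·H))/2 = (−0.03 + √58560)/2 ≈ 120.98 mm, so f ≈ 121 mm.

121 mm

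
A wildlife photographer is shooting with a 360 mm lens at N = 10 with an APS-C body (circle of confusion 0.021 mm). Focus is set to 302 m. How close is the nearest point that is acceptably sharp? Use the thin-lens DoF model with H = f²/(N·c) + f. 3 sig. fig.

203 m

Hyperfocal distance H = f²/(N·c) + f = 360²/(10 × 0.021) + 360 = 129600/0.21 + 360 ≈ 617502.9 mm ≈ 617.5 m.
Near limit Dn = s·(H − f)/(H + s − 2f) = 302000 × (617502.9 − 360) / (617502.9 + 302000 − 2 × 360) = 302000 × 617142.9 / 918782.9 ≈ 202852 mm ≈ 203 m.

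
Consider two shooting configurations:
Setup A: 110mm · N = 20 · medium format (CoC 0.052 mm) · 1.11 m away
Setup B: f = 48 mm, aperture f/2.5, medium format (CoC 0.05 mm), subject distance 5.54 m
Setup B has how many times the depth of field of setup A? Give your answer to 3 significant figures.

18.8

Setup A: H = 110²/(20×0.052) + 110 ≈ 11744.6 mm; DoF = Df − Dn = 1214.38 − 1022.15 ≈ 192.23 mm.
Setup B: H = 48²/(2.5×0.05) + 48 ≈ 18480.0 mm; DoF = Df − Dn = 7891.3 − 4268.2 ≈ 3623.1 mm.
Ratio = 3623.1 / 192.23 ≈ 18.8.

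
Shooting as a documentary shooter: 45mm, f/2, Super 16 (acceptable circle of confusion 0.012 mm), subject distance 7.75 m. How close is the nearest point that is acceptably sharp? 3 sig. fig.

Hyperfocal distance H = f²/(N·c) + f = 45²/(2 × 0.012) + 45 = 2025/0.024 + 45 ≈ 84420.0 mm ≈ 84.42 m.
Near limit Dn = s·(H − f)/(H + s − 2f) = 7750 × (84420.0 − 45) / (84420.0 + 7750 − 2 × 45) = 7750 × 84375.0 / 92080.0 ≈ 7101.5 mm ≈ 7.10 m.

7.10 m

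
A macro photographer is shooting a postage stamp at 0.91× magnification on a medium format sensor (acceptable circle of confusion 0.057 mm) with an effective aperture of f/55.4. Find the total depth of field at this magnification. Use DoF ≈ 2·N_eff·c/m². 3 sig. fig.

7.63 mm

At magnification m, DoF ≈ 2·N_eff·c/m² = 2 × 55.4 × 0.057 / 0.91² = 6.316 / 0.8281 ≈ 7.63 mm.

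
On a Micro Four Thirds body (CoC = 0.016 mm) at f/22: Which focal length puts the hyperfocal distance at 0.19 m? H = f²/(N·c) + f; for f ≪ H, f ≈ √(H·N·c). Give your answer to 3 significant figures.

From H = f²/(N·c) + f, with f ≪ H: f ≈ √(H·N·c) = √(190 × 22 × 0.016) = √66.880 ≈ 8.178 mm.
Exact: f² + N·c·f − N·c·H = 0 ⇒ f = (−N·c + √((N·c)² + 4·N·c·H))/2 = (−0.352 + √267.64)/2 ≈ 8.0039 mm ≈ 8.00 mm.

8.00 mm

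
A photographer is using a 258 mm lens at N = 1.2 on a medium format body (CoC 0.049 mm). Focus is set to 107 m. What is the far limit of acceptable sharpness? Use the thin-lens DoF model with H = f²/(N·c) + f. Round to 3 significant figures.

118 m

Hyperfocal distance H = f²/(N·c) + f = 258²/(1.2 × 0.049) + 258 = 66564/0.0588 + 258 ≈ 1132298.8 mm ≈ 1132 m.
Far limit Df = s·(H − f)/(H − s) = 107000 × (1132298.8 − 258) / (1132298.8 − 107000) = 107000 × 1132040.8 / 1025298.8 ≈ 118140 mm ≈ 118 m.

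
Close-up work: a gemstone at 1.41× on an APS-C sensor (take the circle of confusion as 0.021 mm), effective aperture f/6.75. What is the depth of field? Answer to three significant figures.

At magnification m, DoF ≈ 2·N_eff·c/m² = 2 × 6.75 × 0.021 / 1.41² = 0.2835 / 1.988 ≈ 0.143 mm.

0.143 mm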